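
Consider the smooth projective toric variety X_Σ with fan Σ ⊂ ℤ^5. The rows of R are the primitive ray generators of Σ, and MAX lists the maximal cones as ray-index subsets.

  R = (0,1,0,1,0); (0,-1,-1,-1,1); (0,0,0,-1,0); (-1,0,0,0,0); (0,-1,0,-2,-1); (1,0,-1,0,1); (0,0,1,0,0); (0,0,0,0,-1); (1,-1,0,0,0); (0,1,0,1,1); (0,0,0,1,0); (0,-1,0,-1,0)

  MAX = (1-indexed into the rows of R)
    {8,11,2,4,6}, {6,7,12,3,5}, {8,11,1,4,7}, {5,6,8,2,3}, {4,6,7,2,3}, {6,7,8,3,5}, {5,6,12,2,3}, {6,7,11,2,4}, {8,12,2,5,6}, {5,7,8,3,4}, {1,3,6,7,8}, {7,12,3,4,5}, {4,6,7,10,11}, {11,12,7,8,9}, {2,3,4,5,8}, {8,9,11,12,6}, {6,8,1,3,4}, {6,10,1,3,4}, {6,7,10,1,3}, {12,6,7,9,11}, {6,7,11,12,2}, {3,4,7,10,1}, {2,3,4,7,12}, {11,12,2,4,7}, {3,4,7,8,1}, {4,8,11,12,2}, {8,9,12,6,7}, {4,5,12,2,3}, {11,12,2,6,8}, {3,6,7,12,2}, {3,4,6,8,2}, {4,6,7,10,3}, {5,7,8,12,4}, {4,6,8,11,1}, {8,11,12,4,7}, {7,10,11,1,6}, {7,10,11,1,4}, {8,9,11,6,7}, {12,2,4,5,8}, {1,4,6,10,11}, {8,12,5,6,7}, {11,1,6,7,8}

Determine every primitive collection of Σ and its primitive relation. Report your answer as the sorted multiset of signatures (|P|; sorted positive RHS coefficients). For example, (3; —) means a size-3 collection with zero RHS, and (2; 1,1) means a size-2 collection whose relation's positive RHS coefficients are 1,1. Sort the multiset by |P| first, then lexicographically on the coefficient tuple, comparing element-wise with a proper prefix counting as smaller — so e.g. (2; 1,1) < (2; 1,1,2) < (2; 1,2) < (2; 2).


|primitive collections| = 23. Relations:

  P = {1,12}:  v_{1} + v_{12} = 0  ⇒ sig = (2; —)
  P = {3,11}:  v_{3} + v_{11} = 0  ⇒ sig = (2; —)
  P = {5,10}:  v_{5} + v_{10} = v_{3}  ⇒ sig = (2; 1)
  P = {8,10}:  v_{8} + v_{10} = v_{1}  ⇒ sig = (2; 1)
  P = {1,2}:  v_{1} + v_{2} = v_{4} + v_{6}  ⇒ sig = (2; 1,1)
  P = {1,5}:  v_{1} + v_{5} = v_{3} + v_{8}  ⇒ sig = (2; 1,1)
  P = {4,9}:  v_{4} + v_{9} = v_{11} + v_{12}  ⇒ sig = (2; 1,1)
  P = {5,11}:  v_{5} + v_{11} = v_{8} + v_{12}  ⇒ sig = (2; 1,1)
  P = {9,10}:  v_{9} + v_{10} = v_{6} + v_{7} + v_{11}  ⇒ sig = (2; 1,1,1)
  P = {10,12}:  v_{10} + v_{12} = v_{4} + v_{6} + v_{7}  ⇒ sig = (2; 1,1,1)
  P = {1,9}:  v_{1} + v_{9} = v_{6} + v_{7} + v_{8} + v_{11}  ⇒ sig = (2; 1,1,1,1)
  P = {3,9}:  v_{3} + v_{9} = v_{6} + v_{7} + v_{8} + v_{12}  ⇒ sig = (2; 1,1,1,1)
  P = {2,9}:  v_{2} + v_{9} = v_{6} + v_{11} + 2·v_{12}  ⇒ sig = (2; 1,1,2)
  P = {5,9}:  v_{5} + v_{9} = v_{6} + v_{7} + 2·v_{8} + 2·v_{12}  ⇒ sig = (2; 1,1,2,2)
  P = {2,10}:  v_{2} + v_{10} = 2·v_{4} + 2·v_{6} + v_{7}  ⇒ sig = (2; 1,2,2)
  P = {2,7,8}:  v_{2} + v_{7} + v_{8} = v_{12}  ⇒ sig = (3; 1)
  P = {3,8,12}:  v_{3} + v_{8} + v_{12} = v_{5}  ⇒ sig = (3; 1)
  P = {4,6,12}:  v_{4} + v_{6} + v_{12} = v_{2}  ⇒ sig = (3; 1)
  P = {4,5,6}:  v_{4} + v_{5} + v_{6} = v_{2} + v_{3} + v_{8}  ⇒ sig = (3; 1,1,1)
  P = {2,5,7}:  v_{2} + v_{5} + v_{7} = v_{3} + 2·v_{12}  ⇒ sig = (3; 1,2)
  P = {4,6,7,8}:  v_{4} + v_{6} + v_{7} + v_{8} = 0  ⇒ sig = (4; —)
  P = {1,4,6,7}:  v_{1} + v_{4} + v_{6} + v_{7} = v_{10}  ⇒ sig = (4; 1)
  P = {6,7,8,11,12}:  v_{6} + v_{7} + v_{8} + v_{11} + v_{12} = v_{9}  ⇒ sig = (5; 1)

Hence PRS(X_Σ) =
    (2; —)
    (2; —)
    (2; 1)
    (2; 1)
    (2; 1,1)
    (2; 1,1)
    (2; 1,1)
    (2; 1,1)
    (2; 1,1,1)
    (2; 1,1,1)
    (2; 1,1,1,1)
    (2; 1,1,1,1)
    (2; 1,1,2)
    (2; 1,1,2,2)
    (2; 1,2,2)
    (3; 1)
    (3; 1)
    (3; 1)
    (3; 1,1,1)
    (3; 1,2)
    (4; —)
    (4; 1)
    (5; 1)


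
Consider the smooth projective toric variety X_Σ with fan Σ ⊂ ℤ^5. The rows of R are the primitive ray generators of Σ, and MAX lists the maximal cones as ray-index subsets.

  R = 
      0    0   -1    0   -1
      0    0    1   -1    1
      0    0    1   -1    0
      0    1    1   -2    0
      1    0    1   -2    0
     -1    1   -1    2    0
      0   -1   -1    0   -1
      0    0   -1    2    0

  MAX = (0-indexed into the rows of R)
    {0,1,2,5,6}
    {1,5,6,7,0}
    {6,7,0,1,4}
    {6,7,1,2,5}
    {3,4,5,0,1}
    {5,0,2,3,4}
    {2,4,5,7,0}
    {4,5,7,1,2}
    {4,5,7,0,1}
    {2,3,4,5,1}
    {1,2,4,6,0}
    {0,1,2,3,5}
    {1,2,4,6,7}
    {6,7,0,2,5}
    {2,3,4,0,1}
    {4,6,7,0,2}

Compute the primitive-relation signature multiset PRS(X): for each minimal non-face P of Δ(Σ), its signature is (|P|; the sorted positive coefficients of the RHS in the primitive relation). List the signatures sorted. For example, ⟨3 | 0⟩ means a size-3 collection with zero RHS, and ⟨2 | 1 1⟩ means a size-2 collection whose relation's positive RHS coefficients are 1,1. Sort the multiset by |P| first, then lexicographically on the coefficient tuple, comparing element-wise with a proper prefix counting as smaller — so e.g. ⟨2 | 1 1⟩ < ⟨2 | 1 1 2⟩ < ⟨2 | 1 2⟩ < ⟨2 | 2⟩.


The 5 primitive collections of Σ (r=8, n=5):

  {3,7}:  v_{3} + v_{7} = v_{4} + v_{5} ; sig = ⟨2 | 1 1⟩
  {3,6}:  v_{3} + v_{6} = 2·v_{0} + v_{1} + v_{2} ; sig = ⟨2 | 1 1 2⟩
  {4,5,6}:  v_{4} + v_{5} + v_{6} = v_{0} ; sig = ⟨3 | 1⟩
  {0,1,2,7}:  v_{0} + v_{1} + v_{2} + v_{7} = 0 ; sig = ⟨4 | 0⟩
  {0,1,2,4,5}:  v_{0} + v_{1} + v_{2} + v_{4} + v_{5} = v_{3} ; sig = ⟨5 | 1⟩

Sorted signature multiset PRS(X):
[⟨2 | 1 1⟩, ⟨2 | 1 1 2⟩, ⟨3 | 1⟩, ⟨4 | 0⟩, ⟨5 | 1⟩]


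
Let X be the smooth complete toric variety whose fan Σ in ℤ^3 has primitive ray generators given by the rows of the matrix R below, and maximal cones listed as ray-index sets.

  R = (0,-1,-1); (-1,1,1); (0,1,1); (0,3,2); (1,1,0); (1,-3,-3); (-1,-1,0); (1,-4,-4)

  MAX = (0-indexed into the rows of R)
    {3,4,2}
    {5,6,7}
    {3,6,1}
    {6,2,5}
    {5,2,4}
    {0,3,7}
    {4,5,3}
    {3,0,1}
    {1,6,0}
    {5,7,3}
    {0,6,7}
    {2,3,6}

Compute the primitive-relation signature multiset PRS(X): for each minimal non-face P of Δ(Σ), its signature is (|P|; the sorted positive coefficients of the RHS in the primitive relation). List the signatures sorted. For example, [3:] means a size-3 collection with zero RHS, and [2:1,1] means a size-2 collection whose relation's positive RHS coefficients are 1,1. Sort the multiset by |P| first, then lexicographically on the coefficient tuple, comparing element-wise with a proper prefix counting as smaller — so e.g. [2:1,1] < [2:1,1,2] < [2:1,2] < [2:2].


The 14 primitive collections of Σ (r=8, n=3):

  • {0,2}:  v_{0} + v_{2} = 0 ; sig = [2:]
  • {4,6}:  v_{4} + v_{6} = 0 ; sig = [2:]
  • {0,5}:  v_{0} + v_{5} = v_{7} ; sig = [2:1]
  • {2,7}:  v_{2} + v_{7} = v_{5} ; sig = [2:1]
  • {0,4}:  v_{0} + v_{4} = v_{3} + v_{5} ; sig = [2:1,1]
  • {1,2}:  v_{1} + v_{2} = v_{3} + v_{6} ; sig = [2:1,1]
  • {1,4}:  v_{1} + v_{4} = v_{0} + v_{3} ; sig = [2:1,1]
  • {4,7}:  v_{4} + v_{7} = v_{3} + 2·v_{5} ; sig = [2:1,2]
  • {1,5}:  v_{1} + v_{5} = 2·v_{0} ; sig = [2:2]
  • {1,7}:  v_{1} + v_{7} = 3·v_{0} ; sig = [2:3]
  • {0,3,6}:  v_{0} + v_{3} + v_{6} = v_{1} ; sig = [3:1]
  • {2,3,5}:  v_{2} + v_{3} + v_{5} = v_{4} ; sig = [3:1]
  • {3,5,6}:  v_{3} + v_{5} + v_{6} = v_{0} ; sig = [3:1]
  • {3,6,7}:  v_{3} + v_{6} + v_{7} = 2·v_{0} ; sig = [3:2]

Signatures (|P|; sorted positive RHS coefficients), sorted:
[[2:], [2:], [2:1], [2:1], [2:1,1], [2:1,1], [2:1,1], [2:1,2], [2:2], [2:3], [3:1], [3:1], [3:1], [3:2]]


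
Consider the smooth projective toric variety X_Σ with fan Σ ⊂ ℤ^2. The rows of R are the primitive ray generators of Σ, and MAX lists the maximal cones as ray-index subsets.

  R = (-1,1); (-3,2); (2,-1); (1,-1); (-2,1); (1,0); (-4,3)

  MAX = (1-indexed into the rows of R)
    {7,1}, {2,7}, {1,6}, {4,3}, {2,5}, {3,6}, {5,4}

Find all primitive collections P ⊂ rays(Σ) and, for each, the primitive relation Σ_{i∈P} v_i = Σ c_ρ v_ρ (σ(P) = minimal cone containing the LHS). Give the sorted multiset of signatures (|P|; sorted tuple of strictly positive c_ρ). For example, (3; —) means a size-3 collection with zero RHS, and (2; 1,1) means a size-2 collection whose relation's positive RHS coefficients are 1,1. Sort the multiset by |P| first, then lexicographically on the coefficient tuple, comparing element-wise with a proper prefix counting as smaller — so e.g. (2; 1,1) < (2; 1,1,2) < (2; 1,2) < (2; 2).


Primitive collections (14):

  P = {1,4}:  v_{1} + v_{4} = 0  ⟹  sig = (2; —)
  P = {3,5}:  v_{3} + v_{5} = 0  ⟹  sig = (2; —)
  P = {1,2}:  v_{1} + v_{2} = v_{7}  ⟹  sig = (2; 1)
  P = {1,3}:  v_{1} + v_{3} = v_{6}  ⟹  sig = (2; 1)
  P = {1,5}:  v_{1} + v_{5} = v_{2}  ⟹  sig = (2; 1)
  P = {2,3}:  v_{2} + v_{3} = v_{1}  ⟹  sig = (2; 1)
  P = {2,4}:  v_{2} + v_{4} = v_{5}  ⟹  sig = (2; 1)
  P = {4,6}:  v_{4} + v_{6} = v_{3}  ⟹  sig = (2; 1)
  P = {4,7}:  v_{4} + v_{7} = v_{2}  ⟹  sig = (2; 1)
  P = {5,6}:  v_{5} + v_{6} = v_{1}  ⟹  sig = (2; 1)
  P = {2,6}:  v_{2} + v_{6} = 2·v_{1}  ⟹  sig = (2; 2)
  P = {3,7}:  v_{3} + v_{7} = 2·v_{1}  ⟹  sig = (2; 2)
  P = {5,7}:  v_{5} + v_{7} = 2·v_{2}  ⟹  sig = (2; 2)
  P = {6,7}:  v_{6} + v_{7} = 3·v_{1}  ⟹  sig = (2; 3)

Hence PRS(X_Σ) =
{ (2; —) ×2,  (2; 1) ×8,  (2; 2) ×3,  (2; 3) }


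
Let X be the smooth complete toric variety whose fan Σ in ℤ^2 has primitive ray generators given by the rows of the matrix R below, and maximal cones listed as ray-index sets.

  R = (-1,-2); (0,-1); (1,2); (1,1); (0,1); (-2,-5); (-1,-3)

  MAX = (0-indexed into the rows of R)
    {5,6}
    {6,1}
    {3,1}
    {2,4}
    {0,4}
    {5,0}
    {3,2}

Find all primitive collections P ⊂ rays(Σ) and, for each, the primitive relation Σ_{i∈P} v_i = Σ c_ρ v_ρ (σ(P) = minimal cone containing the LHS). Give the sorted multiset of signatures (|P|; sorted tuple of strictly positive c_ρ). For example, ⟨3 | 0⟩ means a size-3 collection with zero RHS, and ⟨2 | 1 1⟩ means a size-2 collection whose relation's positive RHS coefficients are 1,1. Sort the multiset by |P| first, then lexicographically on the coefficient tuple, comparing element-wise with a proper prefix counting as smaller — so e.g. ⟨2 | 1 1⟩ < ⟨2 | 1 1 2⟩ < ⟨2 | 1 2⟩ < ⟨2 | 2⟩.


Σ has 14 primitive collections:

  • {0,2}:  v_{0} + v_{2} = 0  ⇒ sig = ⟨2 | 0⟩
  • {1,4}:  v_{1} + v_{4} = 0  ⇒ sig = ⟨2 | 0⟩
  • {0,1}:  v_{0} + v_{1} = v_{6}  ⇒ sig = ⟨2 | 1⟩
  • {0,3}:  v_{0} + v_{3} = v_{1}  ⇒ sig = ⟨2 | 1⟩
  • {0,6}:  v_{0} + v_{6} = v_{5}  ⇒ sig = ⟨2 | 1⟩
  • {1,2}:  v_{1} + v_{2} = v_{3}  ⇒ sig = ⟨2 | 1⟩
  • {2,5}:  v_{2} + v_{5} = v_{6}  ⇒ sig = ⟨2 | 1⟩
  • {2,6}:  v_{2} + v_{6} = v_{1}  ⇒ sig = ⟨2 | 1⟩
  • {3,4}:  v_{3} + v_{4} = v_{2}  ⇒ sig = ⟨2 | 1⟩
  • {4,6}:  v_{4} + v_{6} = v_{0}  ⇒ sig = ⟨2 | 1⟩
  • {3,5}:  v_{3} + v_{5} = v_{1} + v_{6}  ⇒ sig = ⟨2 | 1 1⟩
  • {1,5}:  v_{1} + v_{5} = 2·v_{6}  ⇒ sig = ⟨2 | 2⟩
  • {3,6}:  v_{3} + v_{6} = 2·v_{1}  ⇒ sig = ⟨2 | 2⟩
  • {4,5}:  v_{4} + v_{5} = 2·v_{0}  ⇒ sig = ⟨2 | 2⟩

Hence PRS(X_Σ) =
{ ⟨2 | 0⟩ ×2,  ⟨2 | 1⟩ ×8,  ⟨2 | 1 1⟩,  ⟨2 | 2⟩ ×3 }


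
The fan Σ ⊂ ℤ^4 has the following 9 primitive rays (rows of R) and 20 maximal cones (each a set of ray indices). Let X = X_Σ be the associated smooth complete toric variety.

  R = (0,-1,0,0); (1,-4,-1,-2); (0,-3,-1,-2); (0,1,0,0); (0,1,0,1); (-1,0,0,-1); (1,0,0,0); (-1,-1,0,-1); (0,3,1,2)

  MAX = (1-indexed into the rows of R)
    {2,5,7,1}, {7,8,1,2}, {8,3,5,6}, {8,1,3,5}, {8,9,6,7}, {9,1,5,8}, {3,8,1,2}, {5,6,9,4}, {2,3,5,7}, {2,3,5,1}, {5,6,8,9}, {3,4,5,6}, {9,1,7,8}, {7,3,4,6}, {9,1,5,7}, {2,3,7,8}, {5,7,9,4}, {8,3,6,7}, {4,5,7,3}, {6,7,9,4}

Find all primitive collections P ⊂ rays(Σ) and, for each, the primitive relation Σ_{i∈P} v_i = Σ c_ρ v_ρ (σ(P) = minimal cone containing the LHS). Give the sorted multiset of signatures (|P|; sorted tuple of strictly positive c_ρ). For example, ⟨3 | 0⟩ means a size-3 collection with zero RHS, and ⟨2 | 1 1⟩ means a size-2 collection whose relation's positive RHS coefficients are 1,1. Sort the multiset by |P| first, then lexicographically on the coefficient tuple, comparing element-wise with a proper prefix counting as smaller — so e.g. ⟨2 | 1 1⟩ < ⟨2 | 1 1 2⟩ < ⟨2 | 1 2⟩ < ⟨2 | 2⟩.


The 11 primitive collections of Σ (r=9, n=4):

  P={1,4}:  v_{1} + v_{4} = 0  ⟹  sig = ⟨2 | 0⟩
  P={3,9}:  v_{3} + v_{9} = 0  ⟹  sig = ⟨2 | 0⟩
  P={1,6}:  v_{1} + v_{6} = v_{8}  ⟹  sig = ⟨2 | 1⟩
  P={4,8}:  v_{4} + v_{8} = v_{6}  ⟹  sig = ⟨2 | 1⟩
  P={2,4}:  v_{2} + v_{4} = v_{3} + v_{7}  ⟹  sig = ⟨2 | 1 1⟩
  P={2,9}:  v_{2} + v_{9} = v_{1} + v_{7}  ⟹  sig = ⟨2 | 1 1⟩
  P={2,6}:  v_{2} + v_{6} = v_{3} + v_{7} + v_{8}  ⟹  sig = ⟨2 | 1 1 1⟩
  P={5,7,8}:  v_{5} + v_{7} + v_{8} = 0  ⟹  sig = ⟨3 | 0⟩
  P={1,3,7}:  v_{1} + v_{3} + v_{7} = v_{2}  ⟹  sig = ⟨3 | 1⟩
  P={5,6,7}:  v_{5} + v_{6} + v_{7} = v_{4}  ⟹  sig = ⟨3 | 1⟩
  P={2,5,8}:  v_{2} + v_{5} + v_{8} = v_{1} + v_{3}  ⟹  sig = ⟨3 | 1 1⟩

so the primitive-relation signature multiset is
[⟨2 | 0⟩, ⟨2 | 0⟩, ⟨2 | 1⟩, ⟨2 | 1⟩, ⟨2 | 1 1⟩, ⟨2 | 1 1⟩, ⟨2 | 1 1 1⟩, ⟨3 | 0⟩, ⟨3 | 1⟩, ⟨3 | 1⟩, ⟨3 | 1 1⟩]


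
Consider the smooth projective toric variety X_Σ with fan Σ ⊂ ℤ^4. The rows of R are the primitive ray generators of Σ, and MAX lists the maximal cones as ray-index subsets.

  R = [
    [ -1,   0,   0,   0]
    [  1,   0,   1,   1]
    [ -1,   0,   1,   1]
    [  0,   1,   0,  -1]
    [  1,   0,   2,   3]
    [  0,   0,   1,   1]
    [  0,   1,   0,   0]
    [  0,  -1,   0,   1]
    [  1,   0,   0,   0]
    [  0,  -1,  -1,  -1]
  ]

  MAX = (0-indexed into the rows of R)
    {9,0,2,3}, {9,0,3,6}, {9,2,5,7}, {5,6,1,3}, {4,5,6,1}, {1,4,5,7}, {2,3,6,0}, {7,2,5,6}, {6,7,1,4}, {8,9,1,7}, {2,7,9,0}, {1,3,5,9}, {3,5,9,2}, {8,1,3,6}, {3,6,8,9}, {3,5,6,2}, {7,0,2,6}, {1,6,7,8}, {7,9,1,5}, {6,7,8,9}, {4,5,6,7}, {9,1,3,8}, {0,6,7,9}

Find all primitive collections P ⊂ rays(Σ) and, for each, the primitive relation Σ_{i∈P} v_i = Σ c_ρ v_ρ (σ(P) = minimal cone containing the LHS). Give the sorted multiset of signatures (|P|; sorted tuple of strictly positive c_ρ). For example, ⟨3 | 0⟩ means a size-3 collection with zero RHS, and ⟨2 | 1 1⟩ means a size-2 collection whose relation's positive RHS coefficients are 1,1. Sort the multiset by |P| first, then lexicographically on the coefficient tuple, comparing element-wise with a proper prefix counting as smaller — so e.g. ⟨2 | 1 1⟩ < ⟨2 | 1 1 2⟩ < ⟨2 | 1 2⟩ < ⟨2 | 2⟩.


Σ has 16 primitive collections:

  {0,8}:  v_{0} + v_{8} = 0 — sig = ⟨2 | 0⟩
  {3,7}:  v_{3} + v_{7} = 0 — sig = ⟨2 | 0⟩
  {0,1}:  v_{0} + v_{1} = v_{5} — sig = ⟨2 | 1⟩
  {0,5}:  v_{0} + v_{5} = v_{2} — sig = ⟨2 | 1⟩
  {2,8}:  v_{2} + v_{8} = v_{5} — sig = ⟨2 | 1⟩
  {5,8}:  v_{5} + v_{8} = v_{1} — sig = ⟨2 | 1⟩
  {4,9}:  v_{4} + v_{9} = v_{1} + v_{7} — sig = ⟨2 | 1 1⟩
  {3,4}:  v_{3} + v_{4} = v_{1} + v_{5} + v_{6} — sig = ⟨2 | 1 1 1⟩
  {0,4}:  v_{0} + v_{4} = 2·v_{5} + v_{6} + v_{7} — sig = ⟨2 | 1 1 2⟩
  {4,8}:  v_{4} + v_{8} = 2·v_{1} + v_{6} + v_{7} — sig = ⟨2 | 1 1 2⟩
  {2,4}:  v_{2} + v_{4} = 3·v_{5} + v_{6} + v_{7} — sig = ⟨2 | 1 1 3⟩
  {1,2}:  v_{1} + v_{2} = 2·v_{5} — sig = ⟨2 | 2⟩
  {5,6,9}:  v_{5} + v_{6} + v_{9} = 0 — sig = ⟨3 | 0⟩
  {1,6,9}:  v_{1} + v_{6} + v_{9} = v_{8} — sig = ⟨3 | 1⟩
  {2,6,9}:  v_{2} + v_{6} + v_{9} = v_{0} — sig = ⟨3 | 1⟩
  {1,5,6,7}:  v_{1} + v_{5} + v_{6} + v_{7} = v_{4} — sig = ⟨4 | 1⟩

Hence PRS(X_Σ) =
[⟨2 | 0⟩, ⟨2 | 0⟩, ⟨2 | 1⟩, ⟨2 | 1⟩, ⟨2 | 1⟩, ⟨2 | 1⟩, ⟨2 | 1 1⟩, ⟨2 | 1 1 1⟩, ⟨2 | 1 1 2⟩, ⟨2 | 1 1 2⟩, ⟨2 | 1 1 3⟩, ⟨2 | 2⟩, ⟨3 | 0⟩, ⟨3 | 1⟩, ⟨3 | 1⟩, ⟨4 | 1⟩]


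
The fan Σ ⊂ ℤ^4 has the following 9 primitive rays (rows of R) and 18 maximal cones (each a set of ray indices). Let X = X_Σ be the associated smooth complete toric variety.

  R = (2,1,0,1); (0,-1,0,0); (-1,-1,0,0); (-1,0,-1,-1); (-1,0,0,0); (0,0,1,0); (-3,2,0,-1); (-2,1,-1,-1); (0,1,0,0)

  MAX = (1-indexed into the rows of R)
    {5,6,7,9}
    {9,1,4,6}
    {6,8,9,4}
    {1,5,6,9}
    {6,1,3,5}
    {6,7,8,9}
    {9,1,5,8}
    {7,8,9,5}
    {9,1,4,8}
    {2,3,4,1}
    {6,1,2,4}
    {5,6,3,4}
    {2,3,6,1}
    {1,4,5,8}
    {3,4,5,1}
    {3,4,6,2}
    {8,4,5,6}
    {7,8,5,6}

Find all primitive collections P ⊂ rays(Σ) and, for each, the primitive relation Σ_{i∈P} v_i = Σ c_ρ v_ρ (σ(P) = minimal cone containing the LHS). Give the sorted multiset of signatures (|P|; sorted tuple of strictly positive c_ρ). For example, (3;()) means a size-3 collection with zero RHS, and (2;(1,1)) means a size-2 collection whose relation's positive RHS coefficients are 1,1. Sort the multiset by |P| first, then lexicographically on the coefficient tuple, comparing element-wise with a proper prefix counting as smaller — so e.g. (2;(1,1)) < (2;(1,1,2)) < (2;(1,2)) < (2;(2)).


Σ has 14 primitive collections:

  P={2,9}:  v_{2} + v_{9} = 0  so sig = (2;())
  P={2,5}:  v_{2} + v_{5} = v_{3}  so sig = (2;(1))
  P={3,9}:  v_{3} + v_{9} = v_{5}  so sig = (2;(1))
  P={2,8}:  v_{2} + v_{8} = v_{4} + v_{5}  so sig = (2;(1,1))
  P={2,7}:  v_{2} + v_{7} = v_{5} + v_{6} + v_{8}  so sig = (2;(1,1,1))
  P={3,7}:  v_{3} + v_{7} = 2·v_{5} + v_{6} + v_{8}  so sig = (2;(1,1,2))
  P={3,8}:  v_{3} + v_{8} = v_{4} + 2·v_{5}  so sig = (2;(1,2))
  P={4,7}:  v_{4} + v_{7} = v_{6} + 2·v_{8}  so sig = (2;(1,2))
  P={1,7}:  v_{1} + v_{7} = v_{5} + 3·v_{9}  so sig = (2;(1,3))
  P={4,5,9}:  v_{4} + v_{5} + v_{9} = v_{8}  so sig = (3;(1))
  P={1,6,8}:  v_{1} + v_{6} + v_{8} = 2·v_{9}  so sig = (3;(2))
  P={1,3,4,6}:  v_{1} + v_{3} + v_{4} + v_{6} = 0  so sig = (4;())
  P={1,4,5,6}:  v_{1} + v_{4} + v_{5} + v_{6} = v_{9}  so sig = (4;(1))
  P={5,6,8,9}:  v_{5} + v_{6} + v_{8} + v_{9} = v_{7}  so sig = (4;(1))

Sorted signature multiset PRS(X):
[(2;()), (2;(1)), (2;(1)), (2;(1,1)), (2;(1,1,1)), (2;(1,1,2)), (2;(1,2)), (2;(1,2)), (2;(1,3)), (3;(1)), (3;(2)), (4;()), (4;(1)), (4;(1))]


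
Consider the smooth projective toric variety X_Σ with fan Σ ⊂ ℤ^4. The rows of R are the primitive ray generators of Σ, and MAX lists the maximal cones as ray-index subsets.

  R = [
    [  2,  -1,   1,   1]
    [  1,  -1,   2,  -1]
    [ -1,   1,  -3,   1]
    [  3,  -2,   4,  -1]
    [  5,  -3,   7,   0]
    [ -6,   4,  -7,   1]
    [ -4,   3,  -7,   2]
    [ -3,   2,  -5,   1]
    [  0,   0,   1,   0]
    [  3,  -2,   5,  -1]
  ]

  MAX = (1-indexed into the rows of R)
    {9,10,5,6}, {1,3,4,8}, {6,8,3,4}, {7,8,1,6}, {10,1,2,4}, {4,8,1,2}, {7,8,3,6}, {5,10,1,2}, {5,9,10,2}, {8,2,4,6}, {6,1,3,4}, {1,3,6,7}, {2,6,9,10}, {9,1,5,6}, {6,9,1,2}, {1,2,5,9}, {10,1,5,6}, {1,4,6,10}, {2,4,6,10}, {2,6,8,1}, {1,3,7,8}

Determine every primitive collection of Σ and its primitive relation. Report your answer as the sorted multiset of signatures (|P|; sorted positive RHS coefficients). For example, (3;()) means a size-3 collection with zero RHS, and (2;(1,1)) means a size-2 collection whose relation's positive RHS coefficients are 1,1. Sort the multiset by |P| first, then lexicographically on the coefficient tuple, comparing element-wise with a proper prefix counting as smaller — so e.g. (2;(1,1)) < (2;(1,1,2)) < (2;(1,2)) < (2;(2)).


Primitive collections (20):

  • {8,10}:  v_{8} + v_{10} = 0  ⟹  sig = (2;())
  • {2,7}:  v_{2} + v_{7} = v_{8}  ⟹  sig = (2;(1))
  • {4,7}:  v_{4} + v_{7} = v_{3}  ⟹  sig = (2;(1))
  • {4,9}:  v_{4} + v_{9} = v_{10}  ⟹  sig = (2;(1))
  • {2,3}:  v_{2} + v_{3} = v_{4} + v_{8}  ⟹  sig = (2;(1,1))
  • {5,8}:  v_{5} + v_{8} = v_{1} + v_{9}  ⟹  sig = (2;(1,1))
  • {7,9}:  v_{7} + v_{9} = v_{1} + v_{6}  ⟹  sig = (2;(1,1))
  • {3,9}:  v_{3} + v_{9} = v_{1} + v_{4} + v_{6}  ⟹  sig = (2;(1,1,1))
  • {7,10}:  v_{7} + v_{10} = v_{1} + v_{4} + v_{6}  ⟹  sig = (2;(1,1,1))
  • {8,9}:  v_{8} + v_{9} = v_{1} + v_{2} + v_{6}  ⟹  sig = (2;(1,1,1))
  • {3,5}:  v_{3} + v_{5} = 2·v_{1} + v_{4} + v_{6} + v_{10}  ⟹  sig = (2;(1,1,1,2))
  • {3,10}:  v_{3} + v_{10} = v_{1} + 2·v_{4} + v_{6}  ⟹  sig = (2;(1,1,2))
  • {5,7}:  v_{5} + v_{7} = 2·v_{1} + v_{6} + v_{10}  ⟹  sig = (2;(1,1,2))
  • {4,5}:  v_{4} + v_{5} = v_{1} + 2·v_{10}  ⟹  sig = (2;(1,2))
  • {1,9,10}:  v_{1} + v_{9} + v_{10} = v_{5}  ⟹  sig = (3;(1))
  • {2,5,6}:  v_{2} + v_{5} + v_{6} = 2·v_{9}  ⟹  sig = (3;(2))
  • {1,2,4,6}:  v_{1} + v_{2} + v_{4} + v_{6} = 0  ⟹  sig = (4;())
  • {1,2,6,10}:  v_{1} + v_{2} + v_{6} + v_{10} = v_{9}  ⟹  sig = (4;(1))
  • {1,4,6,8}:  v_{1} + v_{4} + v_{6} + v_{8} = v_{7}  ⟹  sig = (4;(1))
  • {1,3,6,8}:  v_{1} + v_{3} + v_{6} + v_{8} = 2·v_{7}  ⟹  sig = (4;(2))

Sorted signature multiset PRS(X):
[(2;()), (2;(1)), (2;(1)), (2;(1)), (2;(1,1)), (2;(1,1)), (2;(1,1)), (2;(1,1,1)), (2;(1,1,1)), (2;(1,1,1)), (2;(1,1,1,2)), (2;(1,1,2)), (2;(1,1,2)), (2;(1,2)), (3;(1)), (3;(2)), (4;()), (4;(1)), (4;(1)), (4;(2))]


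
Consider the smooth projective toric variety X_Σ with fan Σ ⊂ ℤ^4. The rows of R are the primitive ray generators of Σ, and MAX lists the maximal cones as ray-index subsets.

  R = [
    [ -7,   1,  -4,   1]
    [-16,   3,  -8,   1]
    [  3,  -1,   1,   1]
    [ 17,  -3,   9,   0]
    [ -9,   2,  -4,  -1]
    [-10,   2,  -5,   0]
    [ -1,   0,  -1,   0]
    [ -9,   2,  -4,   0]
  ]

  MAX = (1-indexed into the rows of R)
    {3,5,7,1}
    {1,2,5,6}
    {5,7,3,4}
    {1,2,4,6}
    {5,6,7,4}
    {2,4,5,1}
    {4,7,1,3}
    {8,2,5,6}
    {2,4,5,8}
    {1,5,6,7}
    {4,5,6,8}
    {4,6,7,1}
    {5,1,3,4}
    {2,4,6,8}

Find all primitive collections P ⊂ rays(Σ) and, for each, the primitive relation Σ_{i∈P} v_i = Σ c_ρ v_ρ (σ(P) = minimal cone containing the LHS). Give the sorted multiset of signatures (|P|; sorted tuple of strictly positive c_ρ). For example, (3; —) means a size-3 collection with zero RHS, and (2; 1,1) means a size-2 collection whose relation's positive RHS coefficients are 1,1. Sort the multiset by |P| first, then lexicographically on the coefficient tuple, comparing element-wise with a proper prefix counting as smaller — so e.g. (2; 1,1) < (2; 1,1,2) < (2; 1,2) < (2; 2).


Minimal non-faces — 9 found among 8 rays, 14 max cones:

  {1,8}:  v_{1} + v_{8} = v_{2}  →  sig = (2; 1)
  {3,6}:  v_{3} + v_{6} = v_{1}  →  sig = (2; 1)
  {7,8}:  v_{7} + v_{8} = v_{6}  →  sig = (2; 1)
  {2,7}:  v_{2} + v_{7} = v_{1} + v_{6}  →  sig = (2; 1,1)
  {3,8}:  v_{3} + v_{8} = 2·v_{1} + v_{4} + v_{5}  →  sig = (2; 1,1,2)
  {2,3}:  v_{2} + v_{3} = 3·v_{1} + v_{4} + v_{5}  →  sig = (2; 1,1,3)
  {1,4,5,7}:  v_{1} + v_{4} + v_{5} + v_{7} = 0  →  sig = (4; —)
  {1,4,5,6}:  v_{1} + v_{4} + v_{5} + v_{6} = v_{8}  →  sig = (4; 1)
  {2,4,5,6}:  v_{2} + v_{4} + v_{5} + v_{6} = 2·v_{8}  →  sig = (4; 2)

Signatures (|P|; sorted positive RHS coefficients), sorted:
{ (2; 1) ×3,  (2; 1,1),  (2; 1,1,2),  (2; 1,1,3),  (4; —),  (4; 1),  (4; 2) }


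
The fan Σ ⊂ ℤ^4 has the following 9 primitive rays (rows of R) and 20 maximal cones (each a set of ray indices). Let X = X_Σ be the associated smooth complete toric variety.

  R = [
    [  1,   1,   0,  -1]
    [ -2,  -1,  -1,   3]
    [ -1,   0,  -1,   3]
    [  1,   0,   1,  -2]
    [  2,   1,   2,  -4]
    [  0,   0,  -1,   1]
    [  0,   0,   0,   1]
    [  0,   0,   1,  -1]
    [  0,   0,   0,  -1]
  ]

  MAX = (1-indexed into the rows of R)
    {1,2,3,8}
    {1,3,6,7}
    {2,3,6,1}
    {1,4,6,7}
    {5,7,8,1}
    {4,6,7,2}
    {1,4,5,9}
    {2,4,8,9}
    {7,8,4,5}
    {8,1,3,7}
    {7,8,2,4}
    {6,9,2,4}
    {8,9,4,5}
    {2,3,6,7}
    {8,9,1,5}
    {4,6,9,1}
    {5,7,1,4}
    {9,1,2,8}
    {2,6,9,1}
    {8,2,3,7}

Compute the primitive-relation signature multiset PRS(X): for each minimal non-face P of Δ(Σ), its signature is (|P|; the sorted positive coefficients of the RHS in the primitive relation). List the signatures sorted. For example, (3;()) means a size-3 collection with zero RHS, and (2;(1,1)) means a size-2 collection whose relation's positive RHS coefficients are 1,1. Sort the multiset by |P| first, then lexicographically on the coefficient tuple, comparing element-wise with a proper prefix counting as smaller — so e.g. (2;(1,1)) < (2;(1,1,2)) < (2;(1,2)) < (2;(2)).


10 collections generate NE(X_Σ); each relation:

  • {6,8}:  v_{6} + v_{8} = 0 ; sig = (2;())
  • {7,9}:  v_{7} + v_{9} = 0 ; sig = (2;())
  • {2,5}:  v_{2} + v_{5} = v_{8} ; sig = (2;(1))
  • {3,4}:  v_{3} + v_{4} = v_{7} ; sig = (2;(1))
  • {3,9}:  v_{3} + v_{9} = v_{1} + v_{2} ; sig = (2;(1,1))
  • {5,6}:  v_{5} + v_{6} = v_{1} + v_{4} ; sig = (2;(1,1))
  • {3,5}:  v_{3} + v_{5} = v_{1} + v_{7} + v_{8} ; sig = (2;(1,1,1))
  • {1,2,4}:  v_{1} + v_{2} + v_{4} = 0 ; sig = (3;())
  • {1,2,7}:  v_{1} + v_{2} + v_{7} = v_{3} ; sig = (3;(1))
  • {1,4,8}:  v_{1} + v_{4} + v_{8} = v_{5} ; sig = (3;(1))

Signatures (|P|; sorted positive RHS coefficients), sorted:
[(2;()), (2;()), (2;(1)), (2;(1)), (2;(1,1)), (2;(1,1)), (2;(1,1,1)), (3;()), (3;(1)), (3;(1))]


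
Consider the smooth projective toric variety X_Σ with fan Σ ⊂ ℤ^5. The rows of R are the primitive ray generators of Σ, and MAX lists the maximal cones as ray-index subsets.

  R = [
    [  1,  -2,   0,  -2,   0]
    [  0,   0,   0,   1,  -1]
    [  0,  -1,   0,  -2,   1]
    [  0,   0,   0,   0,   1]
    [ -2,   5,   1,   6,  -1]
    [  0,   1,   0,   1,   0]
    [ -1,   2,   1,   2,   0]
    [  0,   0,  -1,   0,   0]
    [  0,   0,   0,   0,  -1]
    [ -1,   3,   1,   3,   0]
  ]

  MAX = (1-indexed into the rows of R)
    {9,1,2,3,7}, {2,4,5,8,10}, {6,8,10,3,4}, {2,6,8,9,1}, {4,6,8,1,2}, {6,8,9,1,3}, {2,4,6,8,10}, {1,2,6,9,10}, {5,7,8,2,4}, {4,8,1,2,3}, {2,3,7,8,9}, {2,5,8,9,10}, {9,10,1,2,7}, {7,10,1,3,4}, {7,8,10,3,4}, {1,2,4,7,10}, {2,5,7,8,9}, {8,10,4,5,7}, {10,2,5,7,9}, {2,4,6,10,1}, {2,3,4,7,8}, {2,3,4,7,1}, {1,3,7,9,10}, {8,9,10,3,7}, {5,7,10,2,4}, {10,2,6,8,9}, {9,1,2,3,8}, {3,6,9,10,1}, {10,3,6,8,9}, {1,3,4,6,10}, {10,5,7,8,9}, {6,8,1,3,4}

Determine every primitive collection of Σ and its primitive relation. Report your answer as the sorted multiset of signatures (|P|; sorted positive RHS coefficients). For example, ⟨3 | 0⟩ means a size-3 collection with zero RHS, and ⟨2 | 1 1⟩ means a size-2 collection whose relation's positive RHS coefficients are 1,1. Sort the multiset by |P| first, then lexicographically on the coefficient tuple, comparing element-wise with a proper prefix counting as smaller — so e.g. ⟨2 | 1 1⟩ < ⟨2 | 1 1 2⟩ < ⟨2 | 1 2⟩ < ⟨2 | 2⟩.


The 10 primitive collections of Σ (r=10, n=5):

  {4,9}:  v_{4} + v_{9} = 0 — sig = ⟨2 | 0⟩
  {6,7}:  v_{6} + v_{7} = v_{10} — sig = ⟨2 | 1⟩
  {1,5}:  v_{1} + v_{5} = v_{2} + v_{10} — sig = ⟨2 | 1 1⟩
  {5,6}:  v_{5} + v_{6} = v_{2} + v_{8} + 2·v_{10} — sig = ⟨2 | 1 1 2⟩
  {3,5}:  v_{3} + v_{5} = 2·v_{7} + v_{8} — sig = ⟨2 | 1 2⟩
  {1,7,8}:  v_{1} + v_{7} + v_{8} = 0 — sig = ⟨3 | 0⟩
  {2,3,6}:  v_{2} + v_{3} + v_{6} = 0 — sig = ⟨3 | 0⟩
  {1,8,10}:  v_{1} + v_{8} + v_{10} = v_{6} — sig = ⟨3 | 1⟩
  {2,3,10}:  v_{2} + v_{3} + v_{10} = v_{7} — sig = ⟨3 | 1⟩
  {2,7,8,10}:  v_{2} + v_{7} + v_{8} + v_{10} = v_{5} — sig = ⟨4 | 1⟩

Sorted signature multiset PRS(X):
[⟨2 | 0⟩, ⟨2 | 1⟩, ⟨2 | 1 1⟩, ⟨2 | 1 1 2⟩, ⟨2 | 1 2⟩, ⟨3 | 0⟩, ⟨3 | 0⟩, ⟨3 | 1⟩, ⟨3 | 1⟩, ⟨4 | 1⟩]


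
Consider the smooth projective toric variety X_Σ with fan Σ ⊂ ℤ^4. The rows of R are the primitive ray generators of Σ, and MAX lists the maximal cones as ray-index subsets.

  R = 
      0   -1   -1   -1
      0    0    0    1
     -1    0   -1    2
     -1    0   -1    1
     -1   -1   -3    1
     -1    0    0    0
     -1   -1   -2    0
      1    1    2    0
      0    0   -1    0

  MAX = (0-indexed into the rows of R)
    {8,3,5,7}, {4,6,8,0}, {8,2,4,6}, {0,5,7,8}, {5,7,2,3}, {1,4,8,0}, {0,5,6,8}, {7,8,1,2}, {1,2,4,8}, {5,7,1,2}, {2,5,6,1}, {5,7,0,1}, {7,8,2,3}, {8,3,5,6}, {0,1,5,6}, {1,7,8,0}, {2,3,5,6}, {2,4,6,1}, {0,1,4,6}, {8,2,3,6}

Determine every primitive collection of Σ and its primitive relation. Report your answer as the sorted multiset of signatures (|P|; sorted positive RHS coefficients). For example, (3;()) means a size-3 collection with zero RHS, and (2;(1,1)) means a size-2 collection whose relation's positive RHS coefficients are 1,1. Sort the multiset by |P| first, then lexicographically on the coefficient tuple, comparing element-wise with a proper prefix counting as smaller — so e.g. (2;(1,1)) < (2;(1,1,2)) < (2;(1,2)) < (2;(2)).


Minimal non-faces — 10 found among 9 rays, 20 max cones:

  P = {6,7}:  v_{6} + v_{7} = 0 — sig = (2;())
  P = {0,3}:  v_{0} + v_{3} = v_{6} — sig = (2;(1))
  P = {1,3}:  v_{1} + v_{3} = v_{2} — sig = (2;(1))
  P = {0,2}:  v_{0} + v_{2} = v_{1} + v_{6} — sig = (2;(1,1))
  P = {4,5}:  v_{4} + v_{5} = v_{3} + v_{6} — sig = (2;(1,1))
  P = {4,7}:  v_{4} + v_{7} = v_{1} + v_{8} — sig = (2;(1,1))
  P = {3,4}:  v_{3} + v_{4} = v_{2} + v_{6} + v_{8} — sig = (2;(1,1,1))
  P = {1,5,8}:  v_{1} + v_{5} + v_{8} = v_{3} — sig = (3;(1))
  P = {1,6,8}:  v_{1} + v_{6} + v_{8} = v_{4} — sig = (3;(1))
  P = {2,5,8}:  v_{2} + v_{5} + v_{8} = 2·v_{3} — sig = (3;(2))

Signatures (|P|; sorted positive RHS coefficients), sorted:
    (2;())
    (2;(1))
    (2;(1))
    (2;(1,1))
    (2;(1,1))
    (2;(1,1))
    (2;(1,1,1))
    (3;(1))
    (3;(1))
    (3;(2))


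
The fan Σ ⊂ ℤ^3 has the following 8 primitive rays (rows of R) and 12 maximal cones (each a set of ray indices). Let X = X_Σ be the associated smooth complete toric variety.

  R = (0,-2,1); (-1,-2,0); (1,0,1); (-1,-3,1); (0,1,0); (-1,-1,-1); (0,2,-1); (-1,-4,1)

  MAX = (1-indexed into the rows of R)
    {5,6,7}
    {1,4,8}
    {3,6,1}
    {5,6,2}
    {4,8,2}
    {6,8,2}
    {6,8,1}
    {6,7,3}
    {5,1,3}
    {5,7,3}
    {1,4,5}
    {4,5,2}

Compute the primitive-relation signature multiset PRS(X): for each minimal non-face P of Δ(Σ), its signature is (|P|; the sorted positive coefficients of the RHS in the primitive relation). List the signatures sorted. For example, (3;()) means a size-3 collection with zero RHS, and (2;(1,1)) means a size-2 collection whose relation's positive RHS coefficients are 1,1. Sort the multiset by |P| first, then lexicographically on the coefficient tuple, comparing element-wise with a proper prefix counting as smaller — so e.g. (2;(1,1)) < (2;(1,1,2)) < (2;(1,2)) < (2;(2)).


The 12 primitive collections of Σ (r=8, n=3):

  • {1,7}:  v_{1} + v_{7} = 0  ⇒ sig = (2;())
  • {1,2}:  v_{1} + v_{2} = v_{8}  ⇒ sig = (2;(1))
  • {2,3}:  v_{2} + v_{3} = v_{1}  ⇒ sig = (2;(1))
  • {5,8}:  v_{5} + v_{8} = v_{4}  ⇒ sig = (2;(1))
  • {7,8}:  v_{7} + v_{8} = v_{2}  ⇒ sig = (2;(1))
  • {2,7}:  v_{2} + v_{7} = v_{5} + v_{6}  ⇒ sig = (2;(1,1))
  • {4,7}:  v_{4} + v_{7} = v_{2} + v_{5}  ⇒ sig = (2;(1,1))
  • {3,4}:  v_{3} + v_{4} = 2·v_{1} + v_{5}  ⇒ sig = (2;(1,2))
  • {3,8}:  v_{3} + v_{8} = 2·v_{1}  ⇒ sig = (2;(2))
  • {4,6}:  v_{4} + v_{6} = 2·v_{2}  ⇒ sig = (2;(2))
  • {3,5,6}:  v_{3} + v_{5} + v_{6} = 0  ⇒ sig = (3;())
  • {1,5,6}:  v_{1} + v_{5} + v_{6} = v_{2}  ⇒ sig = (3;(1))

Hence PRS(X_Σ) =
    (2;())
    (2;(1))
    (2;(1))
    (2;(1))
    (2;(1))
    (2;(1,1))
    (2;(1,1))
    (2;(1,2))
    (2;(2))
    (2;(2))
    (3;())
    (3;(1))


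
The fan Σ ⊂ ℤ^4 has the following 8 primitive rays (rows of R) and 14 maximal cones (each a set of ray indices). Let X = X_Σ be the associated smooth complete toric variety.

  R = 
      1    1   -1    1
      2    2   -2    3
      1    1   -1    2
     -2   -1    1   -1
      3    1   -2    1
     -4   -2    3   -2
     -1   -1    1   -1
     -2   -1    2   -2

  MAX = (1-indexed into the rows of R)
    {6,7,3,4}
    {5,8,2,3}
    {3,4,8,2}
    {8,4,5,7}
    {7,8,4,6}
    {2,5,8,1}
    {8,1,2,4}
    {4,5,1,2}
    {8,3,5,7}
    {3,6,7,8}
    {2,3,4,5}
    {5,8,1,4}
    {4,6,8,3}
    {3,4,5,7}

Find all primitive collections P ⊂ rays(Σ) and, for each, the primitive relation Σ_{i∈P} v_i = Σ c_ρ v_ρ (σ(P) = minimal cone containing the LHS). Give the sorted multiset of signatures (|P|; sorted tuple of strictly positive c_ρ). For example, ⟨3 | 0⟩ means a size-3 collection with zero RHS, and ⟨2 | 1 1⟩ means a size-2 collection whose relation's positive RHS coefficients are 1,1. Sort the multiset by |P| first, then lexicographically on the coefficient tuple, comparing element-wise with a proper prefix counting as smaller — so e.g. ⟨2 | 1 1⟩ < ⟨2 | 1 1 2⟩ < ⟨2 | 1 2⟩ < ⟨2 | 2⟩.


Minimal non-faces — 9 found among 8 rays, 14 max cones:

  P={1,7}:  v_{1} + v_{7} = 0 — sig = ⟨2 | 0⟩
  P={1,3}:  v_{1} + v_{3} = v_{2} — sig = ⟨2 | 1⟩
  P={2,7}:  v_{2} + v_{7} = v_{3} — sig = ⟨2 | 1⟩
  P={5,6}:  v_{5} + v_{6} = v_{7} — sig = ⟨2 | 1⟩
  P={1,6}:  v_{1} + v_{6} = v_{3} + v_{4} + v_{8} — sig = ⟨2 | 1 1 1⟩
  P={2,6}:  v_{2} + v_{6} = 2·v_{3} + v_{4} + v_{8} — sig = ⟨2 | 1 1 2⟩
  P={3,4,5,8}:  v_{3} + v_{4} + v_{5} + v_{8} = 0 — sig = ⟨4 | 0⟩
  P={2,4,5,8}:  v_{2} + v_{4} + v_{5} + v_{8} = v_{1} — sig = ⟨4 | 1⟩
  P={3,4,7,8}:  v_{3} + v_{4} + v_{7} + v_{8} = v_{6} — sig = ⟨4 | 1⟩

Sorted signature multiset PRS(X):
[⟨2 | 0⟩, ⟨2 | 1⟩, ⟨2 | 1⟩, ⟨2 | 1⟩, ⟨2 | 1 1 1⟩, ⟨2 | 1 1 2⟩, ⟨4 | 0⟩, ⟨4 | 1⟩, ⟨4 | 1⟩]


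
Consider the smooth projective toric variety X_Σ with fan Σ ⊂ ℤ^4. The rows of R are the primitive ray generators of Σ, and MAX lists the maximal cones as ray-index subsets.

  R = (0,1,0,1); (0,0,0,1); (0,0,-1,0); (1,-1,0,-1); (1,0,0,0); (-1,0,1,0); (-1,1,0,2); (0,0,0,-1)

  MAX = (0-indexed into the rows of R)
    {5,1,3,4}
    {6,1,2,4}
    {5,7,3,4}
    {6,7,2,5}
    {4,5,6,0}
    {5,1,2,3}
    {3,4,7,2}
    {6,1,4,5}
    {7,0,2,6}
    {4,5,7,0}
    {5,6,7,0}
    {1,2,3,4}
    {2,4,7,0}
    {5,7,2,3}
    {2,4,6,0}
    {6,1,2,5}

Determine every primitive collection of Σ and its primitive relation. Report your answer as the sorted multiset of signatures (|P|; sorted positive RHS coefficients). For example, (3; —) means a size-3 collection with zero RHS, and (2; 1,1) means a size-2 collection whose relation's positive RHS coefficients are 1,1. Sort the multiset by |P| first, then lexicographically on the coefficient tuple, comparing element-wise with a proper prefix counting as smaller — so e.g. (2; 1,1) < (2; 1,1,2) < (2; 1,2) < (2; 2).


Minimal non-faces — 7 found among 8 rays, 16 max cones:

  P={1,7}:  v_{1} + v_{7} = 0  so sig = (2; —)
  P={0,3}:  v_{0} + v_{3} = v_{4}  so sig = (2; 1)
  P={3,6}:  v_{3} + v_{6} = v_{1}  so sig = (2; 1)
  P={0,1}:  v_{0} + v_{1} = v_{4} + v_{6}  so sig = (2; 1,1)
  P={2,4,5}:  v_{2} + v_{4} + v_{5} = 0  so sig = (3; —)
  P={4,6,7}:  v_{4} + v_{6} + v_{7} = v_{0}  so sig = (3; 1)
  P={0,2,5}:  v_{0} + v_{2} + v_{5} = v_{6} + v_{7}  so sig = (3; 1,1)

Sorted signature multiset PRS(X):
{ (2; —),  (2; 1) ×2,  (2; 1,1),  (3; —),  (3; 1),  (3; 1,1) }


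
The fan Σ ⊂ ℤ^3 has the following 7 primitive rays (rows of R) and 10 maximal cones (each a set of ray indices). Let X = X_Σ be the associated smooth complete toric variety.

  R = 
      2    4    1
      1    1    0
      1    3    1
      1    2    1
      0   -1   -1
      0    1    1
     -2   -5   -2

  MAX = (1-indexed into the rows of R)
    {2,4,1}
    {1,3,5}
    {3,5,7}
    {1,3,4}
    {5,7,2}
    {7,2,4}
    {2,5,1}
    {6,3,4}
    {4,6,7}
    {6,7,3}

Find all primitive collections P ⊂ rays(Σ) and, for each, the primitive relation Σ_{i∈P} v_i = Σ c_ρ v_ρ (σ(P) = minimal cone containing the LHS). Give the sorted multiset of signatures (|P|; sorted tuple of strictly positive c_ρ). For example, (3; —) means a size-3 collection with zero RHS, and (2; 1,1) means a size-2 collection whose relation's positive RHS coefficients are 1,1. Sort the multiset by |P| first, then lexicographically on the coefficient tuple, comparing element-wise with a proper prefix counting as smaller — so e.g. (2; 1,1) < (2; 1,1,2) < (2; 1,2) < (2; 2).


The 7 primitive collections of Σ (r=7, n=3):

  {5,6}:  v_{5} + v_{6} = 0  →  sig = (2; —)
  {1,7}:  v_{1} + v_{7} = v_{5}  →  sig = (2; 1)
  {2,3}:  v_{2} + v_{3} = v_{1}  →  sig = (2; 1)
  {2,6}:  v_{2} + v_{6} = v_{4}  →  sig = (2; 1)
  {4,5}:  v_{4} + v_{5} = v_{2}  →  sig = (2; 1)
  {1,6}:  v_{1} + v_{6} = v_{3} + v_{4}  →  sig = (2; 1,1)
  {3,4,7}:  v_{3} + v_{4} + v_{7} = 0  →  sig = (3; —)

Sorted signature multiset PRS(X):
    |P|=2: 6 collections, coeffs (), (1), (1), (1), (1), (1,1)
    |P|=3: 1 collection, coeffs ()


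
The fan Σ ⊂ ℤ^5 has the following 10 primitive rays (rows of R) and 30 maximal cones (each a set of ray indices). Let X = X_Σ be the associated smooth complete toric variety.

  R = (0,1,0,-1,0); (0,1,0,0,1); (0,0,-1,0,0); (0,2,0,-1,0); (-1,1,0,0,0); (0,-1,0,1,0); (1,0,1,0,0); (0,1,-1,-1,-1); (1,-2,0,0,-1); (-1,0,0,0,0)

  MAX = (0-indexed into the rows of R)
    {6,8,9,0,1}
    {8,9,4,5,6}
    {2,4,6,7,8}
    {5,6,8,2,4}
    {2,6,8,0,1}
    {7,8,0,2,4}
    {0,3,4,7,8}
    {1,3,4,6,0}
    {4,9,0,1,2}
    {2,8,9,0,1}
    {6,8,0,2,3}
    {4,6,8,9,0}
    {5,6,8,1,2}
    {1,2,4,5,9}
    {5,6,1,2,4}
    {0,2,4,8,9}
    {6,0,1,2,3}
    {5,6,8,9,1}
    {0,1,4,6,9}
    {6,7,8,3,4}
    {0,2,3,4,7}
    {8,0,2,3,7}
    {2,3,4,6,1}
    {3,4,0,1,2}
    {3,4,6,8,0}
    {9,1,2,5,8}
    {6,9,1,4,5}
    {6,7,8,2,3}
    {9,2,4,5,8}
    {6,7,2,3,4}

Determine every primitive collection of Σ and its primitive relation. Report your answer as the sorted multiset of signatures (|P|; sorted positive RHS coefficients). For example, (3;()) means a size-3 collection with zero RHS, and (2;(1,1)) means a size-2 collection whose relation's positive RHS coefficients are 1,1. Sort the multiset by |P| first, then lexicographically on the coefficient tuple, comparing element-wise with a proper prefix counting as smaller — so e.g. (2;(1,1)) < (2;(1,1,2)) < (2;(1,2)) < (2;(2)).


12 collections generate NE(X_Σ); each relation:

  P = {0,5}:  v_{0} + v_{5} = 0  ⇒ sig = (2;())
  P = {1,7}:  v_{1} + v_{7} = v_{2} + v_{3}  ⇒ sig = (2;(1,1))
  P = {3,9}:  v_{3} + v_{9} = v_{0} + v_{4}  ⇒ sig = (2;(1,1))
  P = {3,5}:  v_{3} + v_{5} = v_{2} + v_{4} + v_{6}  ⇒ sig = (2;(1,1,1))
  P = {7,9}:  v_{7} + v_{9} = v_{0} + v_{2} + 2·v_{4} + v_{8}  ⇒ sig = (2;(1,1,1,2))
  P = {5,7}:  v_{5} + v_{7} = 2·v_{2} + 2·v_{4} + v_{6} + v_{8}  ⇒ sig = (2;(1,1,2,2))
  P = {1,4,8}:  v_{1} + v_{4} + v_{8} = 0  ⇒ sig = (3;())
  P = {2,6,9}:  v_{2} + v_{6} + v_{9} = 0  ⇒ sig = (3;())
  P = {1,3,8}:  v_{1} + v_{3} + v_{8} = v_{0} + v_{2} + v_{6}  ⇒ sig = (3;(1,1,1))
  P = {0,6,7}:  v_{0} + v_{6} + v_{7} = 2·v_{3} + v_{8}  ⇒ sig = (3;(1,2))
  P = {0,2,4,6}:  v_{0} + v_{2} + v_{4} + v_{6} = v_{3}  ⇒ sig = (4;(1))
  P = {2,3,4,8}:  v_{2} + v_{3} + v_{4} + v_{8} = v_{7}  ⇒ sig = (4;(1))

Signatures (|P|; sorted positive RHS coefficients), sorted:
    |P|=2: 6 collections, coeffs (), (1,1), (1,1), (1,1,1), (1,1,1,2), (1,1,2,2)
    |P|=3: 4 collections, coeffs (), (), (1,1,1), (1,2)
    |P|=4: 2 collections, coeffs (1), (1)


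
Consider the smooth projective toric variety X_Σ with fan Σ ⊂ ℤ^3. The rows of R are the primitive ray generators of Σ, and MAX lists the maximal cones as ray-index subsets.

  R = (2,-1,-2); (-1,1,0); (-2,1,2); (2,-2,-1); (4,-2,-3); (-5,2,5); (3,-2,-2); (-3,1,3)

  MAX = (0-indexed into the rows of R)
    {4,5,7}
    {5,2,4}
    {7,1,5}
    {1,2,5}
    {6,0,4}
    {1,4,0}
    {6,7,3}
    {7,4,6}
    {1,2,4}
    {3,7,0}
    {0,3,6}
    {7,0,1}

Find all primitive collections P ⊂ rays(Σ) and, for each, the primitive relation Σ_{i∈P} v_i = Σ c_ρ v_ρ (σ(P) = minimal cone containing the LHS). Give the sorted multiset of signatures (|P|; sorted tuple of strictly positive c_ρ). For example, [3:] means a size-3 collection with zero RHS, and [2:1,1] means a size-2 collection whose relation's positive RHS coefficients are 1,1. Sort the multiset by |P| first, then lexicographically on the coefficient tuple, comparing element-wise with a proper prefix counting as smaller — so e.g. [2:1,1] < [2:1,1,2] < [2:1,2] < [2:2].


The 14 primitive collections of Σ (r=8, n=3):

  P={0,2}:  v_{0} + v_{2} = 0 — sig = [2:]
  P={0,5}:  v_{0} + v_{5} = v_{7} — sig = [2:1]
  P={1,6}:  v_{1} + v_{6} = v_{0} — sig = [2:1]
  P={2,7}:  v_{2} + v_{7} = v_{5} — sig = [2:1]
  P={2,3}:  v_{2} + v_{3} = v_{6} + v_{7} — sig = [2:1,1]
  P={2,6}:  v_{2} + v_{6} = v_{4} + v_{7} — sig = [2:1,1]
  P={1,3}:  v_{1} + v_{3} = 2·v_{0} + v_{7} — sig = [2:1,2]
  P={3,5}:  v_{3} + v_{5} = v_{6} + 2·v_{7} — sig = [2:1,2]
  P={5,6}:  v_{5} + v_{6} = v_{4} + 2·v_{7} — sig = [2:1,2]
  P={3,4}:  v_{3} + v_{4} = 2·v_{6} — sig = [2:2]
  P={1,4,7}:  v_{1} + v_{4} + v_{7} = 0 — sig = [3:]
  P={0,4,7}:  v_{0} + v_{4} + v_{7} = v_{6} — sig = [3:1]
  P={0,6,7}:  v_{0} + v_{6} + v_{7} = v_{3} — sig = [3:1]
  P={1,4,5}:  v_{1} + v_{4} + v_{5} = v_{2} — sig = [3:1]

Signatures (|P|; sorted positive RHS coefficients), sorted:
    [2:]
    [2:1]
    [2:1]
    [2:1]
    [2:1,1]
    [2:1,1]
    [2:1,2]
    [2:1,2]
    [2:1,2]
    [2:2]
    [3:]
    [3:1]
    [3:1]
    [3:1]
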